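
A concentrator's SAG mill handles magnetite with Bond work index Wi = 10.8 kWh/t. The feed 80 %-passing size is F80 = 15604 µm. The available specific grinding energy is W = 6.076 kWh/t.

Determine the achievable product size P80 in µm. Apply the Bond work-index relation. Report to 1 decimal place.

P80 = 242.1 µm

W = 10·Wi·[P80^(−½) − F80^(−½)]
⇒ 1/√P80 = W/(10 Wi) + 1/√F80
  = 6.0760/(10·10.8) + 1/√15604 = 0.056259 + 0.008005 = 0.064265
P80 = (1/0.064265)² = 15.5607² = 242.13 µm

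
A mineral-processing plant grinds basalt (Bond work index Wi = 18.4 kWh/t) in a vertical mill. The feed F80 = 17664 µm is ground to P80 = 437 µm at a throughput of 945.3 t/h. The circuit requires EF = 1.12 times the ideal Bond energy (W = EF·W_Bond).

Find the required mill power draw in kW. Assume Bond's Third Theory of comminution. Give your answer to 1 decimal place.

W = 10·Wi·[P80^(−½) − F80^(−½)]
W = 10·18.4·(1/√437 − 1/√17664) = 10·18.4·(0.040312) = 7.4175 kWh/t
W_actual = 1.12 × 7.4175 = 8.3076 kWh/t
P_mill = W·ṁ = 8.3076·945.3 = 7853.1 kW

P = 7853.1 kW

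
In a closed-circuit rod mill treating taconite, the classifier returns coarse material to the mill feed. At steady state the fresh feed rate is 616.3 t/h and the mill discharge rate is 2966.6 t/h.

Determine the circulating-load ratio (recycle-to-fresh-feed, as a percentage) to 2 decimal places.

Mill node: discharge = fresh + recycle.
R = M − F = 2966.6 − 616.3 = 2350.3 t/h
CL = 100·R/F = 100·2350.3/616.3 = 381.36 %

CL = 381.36 %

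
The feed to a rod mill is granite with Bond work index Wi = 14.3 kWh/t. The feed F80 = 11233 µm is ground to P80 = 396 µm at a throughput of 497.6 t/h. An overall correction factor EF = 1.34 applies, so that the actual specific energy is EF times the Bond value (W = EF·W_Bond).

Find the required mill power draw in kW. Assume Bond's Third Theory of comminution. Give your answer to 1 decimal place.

P = 3891.9 kW

Bond:  W = 10 Wi (1/√P − 1/√F)
W = 10·14.3·(1/√396 − 1/√11233) = 10·14.3·(0.040817) = 5.8368 kWh/t
W_actual = 1.34 × 5.8368 = 7.8213 kWh/t
P_mill = W·ṁ = 7.8213·497.6 = 3891.9 kW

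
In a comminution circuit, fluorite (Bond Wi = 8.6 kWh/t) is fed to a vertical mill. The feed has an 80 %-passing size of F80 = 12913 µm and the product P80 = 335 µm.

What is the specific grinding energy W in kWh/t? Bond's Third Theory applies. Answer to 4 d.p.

W = 10 Wi / √P80 − 10 Wi / √F80
1/√335 = 0.054636;  1/√12913 = 0.008800
W = 10·8.6·(0.054636 − 0.008800) = 3.9419 kWh/t

W = 3.9419 kWh/t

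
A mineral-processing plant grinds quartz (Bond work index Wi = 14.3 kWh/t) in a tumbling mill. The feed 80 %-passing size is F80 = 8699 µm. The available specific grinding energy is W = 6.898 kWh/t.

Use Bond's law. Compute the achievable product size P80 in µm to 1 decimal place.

P80 = 287.7 µm

W = 10·Wi·(P80^(-½) − F80^(-½))
1/√P80 = 1/√F80 + W/(10·Wi)
  = 6.8980/(10·14.3) + 1/√8699 = 0.048238 + 0.010722 = 0.058960
P80 = (1/0.058960)² = 16.9608² = 287.67 µm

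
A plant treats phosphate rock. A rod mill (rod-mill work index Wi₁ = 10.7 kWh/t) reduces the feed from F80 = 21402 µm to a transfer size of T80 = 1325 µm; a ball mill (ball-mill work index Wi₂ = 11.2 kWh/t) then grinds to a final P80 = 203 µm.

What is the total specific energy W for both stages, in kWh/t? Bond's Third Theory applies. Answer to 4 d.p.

W = 6.9921 kWh/t

W_Bond = 10·Wi·(1/√P₈₀ − 1/√F₈₀)
Stage 1 (21402→1325 µm, Wi₁=10.7): W₁ = 10·10.7·(0.027472 − 0.006836) = 2.2081 kWh/t
Stage 2 (1325→203 µm, Wi₂=11.2): W₂ = 10·11.2·(0.070186 − 0.027472) = 4.7840 kWh/t
W = W₁ + W₂ = 2.2081 + 4.7840 = 6.9921 kWh/t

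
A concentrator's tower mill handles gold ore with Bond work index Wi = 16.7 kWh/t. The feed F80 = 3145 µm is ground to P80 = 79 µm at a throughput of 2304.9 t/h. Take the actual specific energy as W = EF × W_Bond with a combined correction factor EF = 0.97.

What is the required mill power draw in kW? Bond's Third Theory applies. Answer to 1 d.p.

W = 10·Wi·(P80^(-½) − F80^(-½))
W = 10·16.7·(1/√79 − 1/√3145) = 10·16.7·(0.094677) = 15.8111 kWh/t
With EF = 0.97: W = 15.8111·0.97 = 15.3368 kWh/t
P_mill = W·ṁ = 15.3368·2304.9 = 35349.7 kW

P = 35349.7 kW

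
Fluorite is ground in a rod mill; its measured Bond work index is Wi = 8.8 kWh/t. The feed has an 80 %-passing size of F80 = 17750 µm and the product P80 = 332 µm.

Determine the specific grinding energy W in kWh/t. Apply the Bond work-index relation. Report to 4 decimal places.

W = 4.1691 kWh/t

W = 10·Wi·[P80^(−½) − F80^(−½)]
1/√332 = 0.054882;  1/√17750 = 0.007506
W = 10·8.8·(0.054882 − 0.007506) = 4.1691 kWh/t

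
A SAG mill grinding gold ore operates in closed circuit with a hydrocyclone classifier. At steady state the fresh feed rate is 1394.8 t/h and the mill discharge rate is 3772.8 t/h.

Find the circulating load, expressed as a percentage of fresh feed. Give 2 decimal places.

Mill node: discharge = fresh + recycle.
R = M − F = 3772.8 − 1394.8 = 2378.0 t/h
CL = 100·R/F = 100·2378.0/1394.8 = 170.49 %

CL = 170.49 %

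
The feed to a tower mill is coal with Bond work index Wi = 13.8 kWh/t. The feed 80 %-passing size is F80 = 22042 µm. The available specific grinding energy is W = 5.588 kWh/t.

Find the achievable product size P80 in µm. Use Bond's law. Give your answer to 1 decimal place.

W = 10·Wi·(P80^(-½) − F80^(-½))
⇒ 1/√P80 = W/(10 Wi) + 1/√F80
  = 5.5880/(10·13.8) + 1/√22042 = 0.040493 + 0.006736 = 0.047228
P80 = (1/0.047228)² = 21.1737² = 448.33 µm

P80 = 448.3 µm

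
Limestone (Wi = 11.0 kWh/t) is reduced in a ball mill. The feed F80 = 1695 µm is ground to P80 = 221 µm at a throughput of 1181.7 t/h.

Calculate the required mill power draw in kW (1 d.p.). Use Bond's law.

W = 10 Wi (P80^-0.5 − F80^-0.5)
W = 10·11.0·(1/√221 − 1/√1695) = 10·11.0·(0.042978) = 4.7276 kWh/t
Mill draw = 4.7276 × 1181.7 = 5586.6 kW

P = 5586.6 kW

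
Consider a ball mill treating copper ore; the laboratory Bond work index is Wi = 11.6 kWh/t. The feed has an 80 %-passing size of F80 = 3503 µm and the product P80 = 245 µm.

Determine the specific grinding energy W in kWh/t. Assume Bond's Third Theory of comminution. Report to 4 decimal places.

W = 10 Wi (1/√P80 − 1/√F80)  [Bond]
1/√245 = 0.063888;  1/√3503 = 0.016896
W = 10·11.6·(0.063888 − 0.016896) = 5.4511 kWh/t

W = 5.4511 kWh/t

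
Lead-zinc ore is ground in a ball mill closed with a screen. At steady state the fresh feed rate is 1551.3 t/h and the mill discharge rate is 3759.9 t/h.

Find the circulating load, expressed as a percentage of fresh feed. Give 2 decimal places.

Steady state: M = F + R.
R = M − F = 3759.9 − 1551.3 = 2208.6 t/h
CL = 100·R/F = 100·2208.6/1551.3 = 142.37 %

CL = 142.37 %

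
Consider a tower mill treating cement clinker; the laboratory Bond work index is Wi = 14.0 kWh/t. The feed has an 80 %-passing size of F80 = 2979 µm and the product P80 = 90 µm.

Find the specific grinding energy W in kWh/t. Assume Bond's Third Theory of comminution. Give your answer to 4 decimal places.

W = 12.1923 kWh/t

W_Bond = 10·Wi·(1/√P₈₀ − 1/√F₈₀)
1/√90 = 0.105409;  1/√2979 = 0.018322
W = 10·14.0·(0.105409 − 0.018322) = 12.1923 kWh/t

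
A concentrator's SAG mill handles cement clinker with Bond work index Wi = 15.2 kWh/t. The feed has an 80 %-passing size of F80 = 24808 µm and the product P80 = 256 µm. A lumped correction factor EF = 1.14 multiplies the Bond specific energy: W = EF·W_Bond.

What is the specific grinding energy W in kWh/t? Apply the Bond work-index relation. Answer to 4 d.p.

W_Bond = 10·Wi·(1/√P₈₀ − 1/√F₈₀)
1/√256 = 0.062500;  1/√24808 = 0.006349
W = 10·15.2·(0.062500 − 0.006349) = 8.5350 kWh/t
Corrected W = EF·W_Bond = 1.14·8.5350 = 9.7298 kWh/t

W = 9.7298 kWh/t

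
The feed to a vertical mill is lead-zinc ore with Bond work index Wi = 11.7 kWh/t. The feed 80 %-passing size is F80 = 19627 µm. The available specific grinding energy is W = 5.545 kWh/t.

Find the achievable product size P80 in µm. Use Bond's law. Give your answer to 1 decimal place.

W = 10 Wi (1/√P80 − 1/√F80)  [Bond]
P80^-0.5 = F80^-0.5 + W/(10 Wi)
  = 5.5450/(10·11.7) + 1/√19627 = 0.047393 + 0.007138 = 0.054531
P80 = (1/0.054531)² = 18.3382² = 336.29 µm

P80 = 336.3 µm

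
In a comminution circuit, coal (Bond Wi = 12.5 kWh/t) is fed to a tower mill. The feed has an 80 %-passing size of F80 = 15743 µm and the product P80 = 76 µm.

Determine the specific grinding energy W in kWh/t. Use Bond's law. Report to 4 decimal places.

W = 13.3422 kWh/t

W = 10·Wi·(P80^(-½) − F80^(-½))
1/√76 = 0.114708;  1/√15743 = 0.007970
W = 10·12.5·(0.114708 − 0.007970) = 13.3422 kWh/t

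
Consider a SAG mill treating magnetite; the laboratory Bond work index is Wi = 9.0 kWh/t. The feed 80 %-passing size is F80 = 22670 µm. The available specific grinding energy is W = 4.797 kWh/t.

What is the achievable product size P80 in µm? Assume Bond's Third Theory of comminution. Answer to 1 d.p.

Bond:  W = 10 Wi (1/√P − 1/√F)
⇒ 1/√P80 = W/(10·Wi) + 1/√F80
  = 4.7970/(10·9.0) + 1/√22670 = 0.053300 + 0.006642 = 0.059942
P80 = (1/0.059942)² = 16.6829² = 278.32 µm

P80 = 278.3 µm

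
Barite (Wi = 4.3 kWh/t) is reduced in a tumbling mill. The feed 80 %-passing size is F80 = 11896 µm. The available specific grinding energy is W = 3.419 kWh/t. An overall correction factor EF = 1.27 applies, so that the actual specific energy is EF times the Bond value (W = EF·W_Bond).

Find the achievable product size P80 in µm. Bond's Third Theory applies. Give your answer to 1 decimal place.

P80 = 194.1 µm

W = 10 Wi (1/√P80 − 1/√F80)  [Bond]
W_Bond = W / EF = 3.419 / 1.27 = 2.6921 kWh/t
⇒ 1/√P80 = W_Bond/(10·Wi) + 1/√F80
  = 2.6921/(10·4.3) + 1/√11896 = 0.062608 + 0.009169 = 0.071776
P80 = (1/0.071776)² = 13.9322² = 194.11 µm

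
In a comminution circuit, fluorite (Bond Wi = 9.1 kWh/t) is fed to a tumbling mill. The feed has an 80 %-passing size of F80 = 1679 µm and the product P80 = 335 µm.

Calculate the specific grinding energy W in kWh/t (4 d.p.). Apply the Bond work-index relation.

W = 2.7510 kWh/t

W = 10 Wi / √P80 − 10 Wi / √F80
1/√335 = 0.054636;  1/√1679 = 0.024405
W = 10·9.1·(0.054636 − 0.024405) = 2.7510 kWh/t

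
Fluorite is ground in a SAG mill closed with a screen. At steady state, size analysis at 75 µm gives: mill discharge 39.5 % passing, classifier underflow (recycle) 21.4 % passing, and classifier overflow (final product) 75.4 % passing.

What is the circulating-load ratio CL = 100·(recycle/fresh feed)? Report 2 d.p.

Let r = R/F. Size balance at 75 µm:
Fd + Rd = Ru + Fo ⇒ R/F = (o−d)/(d−u)
r = (75.4 − 39.5)/(39.5 − 21.4) = 35.9/18.1 = 1.9834
CL = 100·r = 198.34 %

CL = 198.34 %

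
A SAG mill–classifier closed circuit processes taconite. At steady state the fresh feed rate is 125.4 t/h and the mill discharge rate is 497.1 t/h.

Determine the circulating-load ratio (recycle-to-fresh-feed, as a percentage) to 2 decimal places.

Steady state: M = F + R.
R = M − F = 497.1 − 125.4 = 371.7 t/h
CL = 100·R/F = 100·371.7/125.4 = 296.41 %

CL = 296.41 %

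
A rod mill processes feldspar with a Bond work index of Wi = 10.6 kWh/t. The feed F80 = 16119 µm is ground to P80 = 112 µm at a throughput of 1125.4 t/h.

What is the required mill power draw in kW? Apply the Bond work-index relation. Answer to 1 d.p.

Bond: W = 10·Wi·(1/√P80 − 1/√F80)
W = 10·10.6·(1/√112 − 1/√16119) = 10·10.6·(0.086615) = 9.1812 kWh/t
P = W·T = 9.1812·1125.4 = 10332.5 kW

P = 10332.5 kW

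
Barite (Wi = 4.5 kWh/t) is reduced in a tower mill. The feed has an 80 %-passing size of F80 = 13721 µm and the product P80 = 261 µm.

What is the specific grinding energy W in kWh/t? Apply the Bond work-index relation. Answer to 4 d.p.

Bond: W = 10·Wi·(1/√P80 − 1/√F80)
1/√261 = 0.061898;  1/√13721 = 0.008537
W = 10·4.5·(0.061898 − 0.008537) = 2.4013 kWh/t

W = 2.4013 kWh/t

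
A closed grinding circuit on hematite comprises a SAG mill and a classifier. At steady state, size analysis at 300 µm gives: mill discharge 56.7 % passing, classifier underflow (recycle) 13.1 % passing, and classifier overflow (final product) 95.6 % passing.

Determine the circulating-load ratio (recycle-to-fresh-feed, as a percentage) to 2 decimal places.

CL = 89.22 %

Classifier node, passing 300 µm:
(1+r)d = ru + o → r = (o−d)/(d−u)
r = (95.6 − 56.7)/(56.7 − 13.1) = 38.9/43.6 = 0.8922
CL = 100·r = 89.22 %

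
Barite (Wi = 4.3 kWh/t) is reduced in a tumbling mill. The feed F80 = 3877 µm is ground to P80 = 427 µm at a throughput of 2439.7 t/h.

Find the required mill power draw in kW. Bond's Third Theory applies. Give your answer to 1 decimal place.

P = 3392.0 kW

W = 10 Wi (P80^-0.5 − F80^-0.5)
W = 10·4.3·(1/√427 − 1/√3877) = 10·4.3·(0.032333) = 1.3903 kWh/t
P_mill = W·ṁ = 1.3903·2439.7 = 3392.0 kW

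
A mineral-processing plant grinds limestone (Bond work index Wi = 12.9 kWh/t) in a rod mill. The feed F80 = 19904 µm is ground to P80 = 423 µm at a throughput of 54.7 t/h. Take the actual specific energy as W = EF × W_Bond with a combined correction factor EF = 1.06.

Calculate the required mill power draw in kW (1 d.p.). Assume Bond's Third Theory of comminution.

W = 10 Wi (P80^-0.5 − F80^-0.5)
W = 10·12.9·(1/√423 − 1/√19904) = 10·12.9·(0.041534) = 5.3578 kWh/t
W_actual = 1.06 × 5.3578 = 5.6793 kWh/t
Mill draw = 5.6793 × 54.7 = 310.7 kW

P = 310.7 kW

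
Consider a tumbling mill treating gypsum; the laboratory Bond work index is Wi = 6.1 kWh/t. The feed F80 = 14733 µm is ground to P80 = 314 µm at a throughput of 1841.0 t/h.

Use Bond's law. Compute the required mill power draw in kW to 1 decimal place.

W_Bond = 10·Wi·(1/√P₈₀ − 1/√F₈₀)
W = 10·6.1·(1/√314 − 1/√14733) = 10·6.1·(0.048195) = 2.9399 kWh/t
Mill draw = 2.9399 × 1841.0 = 5412.3 kW

P = 5412.3 kW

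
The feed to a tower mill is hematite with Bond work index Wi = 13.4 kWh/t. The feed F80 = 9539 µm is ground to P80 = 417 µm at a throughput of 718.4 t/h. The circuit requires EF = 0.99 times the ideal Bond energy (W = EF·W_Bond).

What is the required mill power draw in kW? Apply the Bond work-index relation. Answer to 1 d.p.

W = 10 Wi (1/√P80 − 1/√F80)  [Bond]
W = 10·13.4·(1/√417 − 1/√9539) = 10·13.4·(0.038731) = 5.1900 kWh/t
Apply correction: 5.1900 × 0.99 = 5.1381 kWh/t
P_mill = W·ṁ = 5.1381·718.4 = 3691.2 kW

P = 3691.2 kW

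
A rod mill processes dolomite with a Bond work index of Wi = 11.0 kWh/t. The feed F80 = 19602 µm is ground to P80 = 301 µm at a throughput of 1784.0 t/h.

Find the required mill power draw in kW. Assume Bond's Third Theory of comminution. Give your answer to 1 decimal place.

P = 9909.4 kW

Bond: W = 10·Wi·(1/√P80 − 1/√F80)
W = 10·11.0·(1/√301 − 1/√19602) = 10·11.0·(0.050497) = 5.5546 kWh/t
P = W·T = 5.5546·1784.0 = 9909.4 kW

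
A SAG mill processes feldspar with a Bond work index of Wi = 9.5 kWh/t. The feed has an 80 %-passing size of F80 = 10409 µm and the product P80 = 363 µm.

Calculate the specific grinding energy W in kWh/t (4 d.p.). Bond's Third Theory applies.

W = 10 Wi (P80^-0.5 − F80^-0.5)
1/√363 = 0.052486;  1/√10409 = 0.009802
W = 10·9.5·(0.052486 − 0.009802) = 4.0551 kWh/t

W = 4.0551 kWh/t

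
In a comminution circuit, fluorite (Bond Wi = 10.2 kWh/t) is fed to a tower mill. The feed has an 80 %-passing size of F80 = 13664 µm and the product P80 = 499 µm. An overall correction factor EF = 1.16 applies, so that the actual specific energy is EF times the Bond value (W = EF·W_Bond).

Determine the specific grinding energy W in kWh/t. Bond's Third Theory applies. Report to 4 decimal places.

W = 4.2845 kWh/t

W_Bond = 10·Wi·(1/√P₈₀ − 1/√F₈₀)
1/√499 = 0.044766;  1/√13664 = 0.008555
W = 10·10.2·(0.044766 − 0.008555) = 3.6936 kWh/t
With EF = 1.16: W = 3.6936·1.16 = 4.2845 kWh/t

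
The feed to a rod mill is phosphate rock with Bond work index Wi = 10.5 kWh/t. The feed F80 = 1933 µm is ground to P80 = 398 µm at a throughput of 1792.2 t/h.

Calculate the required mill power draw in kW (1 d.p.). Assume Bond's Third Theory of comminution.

W = 10 Wi / √P80 − 10 Wi / √F80
W = 10·10.5·(1/√398 − 1/√1933) = 10·10.5·(0.027381) = 2.8750 kWh/t
Mill draw = 2.8750 × 1792.2 = 5152.5 kW

P = 5152.5 kW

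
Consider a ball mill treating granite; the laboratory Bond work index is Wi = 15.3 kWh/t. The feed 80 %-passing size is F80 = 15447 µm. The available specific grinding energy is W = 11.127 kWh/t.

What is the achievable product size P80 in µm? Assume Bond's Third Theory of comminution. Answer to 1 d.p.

Bond: W = 10·Wi·(1/√P80 − 1/√F80)
1/√P80 = 1/√F80 + W/(10·Wi)
  = 11.1270/(10·15.3) + 1/√15447 = 0.072725 + 0.008046 = 0.080771
P80 = (1/0.080771)² = 12.3806² = 153.28 µm

P80 = 153.3 µm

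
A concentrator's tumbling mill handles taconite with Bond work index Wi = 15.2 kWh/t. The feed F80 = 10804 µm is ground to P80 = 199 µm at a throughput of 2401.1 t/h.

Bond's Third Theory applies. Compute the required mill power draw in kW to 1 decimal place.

P = 22360.6 kW

W = 10 Wi / √P80 − 10 Wi / √F80
W = 10·15.2·(1/√199 − 1/√10804) = 10·15.2·(0.061267) = 9.3126 kWh/t
P_mill = W·ṁ = 9.3126·2401.1 = 22360.6 kW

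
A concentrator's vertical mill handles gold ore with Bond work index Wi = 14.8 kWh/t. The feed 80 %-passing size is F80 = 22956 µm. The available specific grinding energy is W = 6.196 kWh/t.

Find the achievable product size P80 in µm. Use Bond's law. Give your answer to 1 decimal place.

P80 = 425.7 µm

W = 10·Wi·(P80^(-½) − F80^(-½))
⇒ 1/√P80 = W/(10 Wi) + 1/√F80
  = 6.1960/(10·14.8) + 1/√22956 = 0.041865 + 0.006600 = 0.048465
P80 = (1/0.048465)² = 20.6335² = 425.74 µm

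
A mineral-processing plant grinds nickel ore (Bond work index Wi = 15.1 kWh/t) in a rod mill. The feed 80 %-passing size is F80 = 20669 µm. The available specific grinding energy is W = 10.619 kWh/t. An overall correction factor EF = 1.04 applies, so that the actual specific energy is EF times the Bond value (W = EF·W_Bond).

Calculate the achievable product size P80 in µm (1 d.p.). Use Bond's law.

W = 10·Wi·(P80^(-½) − F80^(-½))
W_Bond = W / EF = 10.619 / 1.04 = 10.2106 kWh/t
1/√P80 = 1/√F80 + W_Bond/(10·Wi)
  = 10.2106/(10·15.1) + 1/√20669 = 0.067620 + 0.006956 = 0.074575
P80 = (1/0.074575)² = 13.4092² = 179.81 µm

P80 = 179.8 µm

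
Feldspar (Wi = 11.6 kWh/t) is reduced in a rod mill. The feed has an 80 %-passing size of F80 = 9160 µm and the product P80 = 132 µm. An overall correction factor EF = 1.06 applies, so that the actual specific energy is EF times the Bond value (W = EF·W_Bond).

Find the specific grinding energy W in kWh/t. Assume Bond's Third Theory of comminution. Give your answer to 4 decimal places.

W = 9.4176 kWh/t

W = 10 Wi / √P80 − 10 Wi / √F80
1/√132 = 0.087039;  1/√9160 = 0.010448
W = 10·11.6·(0.087039 − 0.010448) = 8.8845 kWh/t
Corrected W = EF·W_Bond = 1.06·8.8845 = 9.4176 kWh/t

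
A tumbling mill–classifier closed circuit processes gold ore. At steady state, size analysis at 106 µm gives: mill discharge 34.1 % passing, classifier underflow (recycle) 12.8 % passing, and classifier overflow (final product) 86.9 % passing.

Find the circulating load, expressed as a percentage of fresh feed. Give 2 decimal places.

Classifier node, passing 106 µm:
Fd + Rd = Ru + Fo ⇒ R/F = (o−d)/(d−u)
r = (86.9 − 34.1)/(34.1 − 12.8) = 52.8/21.3 = 2.4789
CL = 100·r = 247.89 %

CL = 247.89 %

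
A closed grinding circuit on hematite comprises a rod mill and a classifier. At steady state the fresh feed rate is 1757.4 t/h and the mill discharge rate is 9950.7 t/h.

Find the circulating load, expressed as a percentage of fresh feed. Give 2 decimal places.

CL = 466.22 %

Discharge = new feed + return, hence
R = M − F = 9950.7 − 1757.4 = 8193.3 t/h
CL = 100·R/F = 100·8193.3/1757.4 = 466.22 %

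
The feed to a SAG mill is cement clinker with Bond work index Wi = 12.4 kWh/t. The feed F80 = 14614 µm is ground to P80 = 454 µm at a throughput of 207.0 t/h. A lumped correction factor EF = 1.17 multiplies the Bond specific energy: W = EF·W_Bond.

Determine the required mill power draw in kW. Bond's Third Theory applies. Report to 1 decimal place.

W = 10 Wi / √P80 − 10 Wi / √F80
W = 10·12.4·(1/√454 − 1/√14614) = 10·12.4·(0.038660) = 4.7939 kWh/t
W_actual = 1.17 × 4.7939 = 5.6088 kWh/t
Power = W × throughput = 5.6088 kWh/t × 207.0 t/h = 1161.0 kW

P = 1161.0 kW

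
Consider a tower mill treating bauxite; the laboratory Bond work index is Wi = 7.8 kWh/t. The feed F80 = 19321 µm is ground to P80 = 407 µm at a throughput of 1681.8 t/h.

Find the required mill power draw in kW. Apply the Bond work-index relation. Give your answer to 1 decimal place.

P = 5558.6 kW

Bond:  W = 10 Wi (1/√P − 1/√F)
W = 10·7.8·(1/√407 − 1/√19321) = 10·7.8·(0.042374) = 3.3052 kWh/t
Mill draw = 3.3052 × 1681.8 = 5558.6 kW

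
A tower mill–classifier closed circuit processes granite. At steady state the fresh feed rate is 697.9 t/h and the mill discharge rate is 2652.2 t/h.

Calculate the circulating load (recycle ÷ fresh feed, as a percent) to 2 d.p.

CL = 280.03 %

Discharge = new feed + return, hence
R = M − F = 2652.2 − 697.9 = 1954.3 t/h
CL = 100·R/F = 100·1954.3/697.9 = 280.03 %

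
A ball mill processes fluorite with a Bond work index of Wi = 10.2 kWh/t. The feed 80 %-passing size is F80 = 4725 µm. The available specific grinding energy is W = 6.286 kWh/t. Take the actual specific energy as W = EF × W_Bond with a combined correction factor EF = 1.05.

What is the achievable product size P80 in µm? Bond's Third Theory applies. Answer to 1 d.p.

P80 = 186.4 µm

W = 10·Wi·(P80^(-½) − F80^(-½))
W_Bond = W / EF = 6.286 / 1.05 = 5.9867 kWh/t
1/√P80 = 1/√F80 + W_Bond/(10·Wi)
  = 5.9867/(10·10.2) + 1/√4725 = 0.058693 + 0.014548 = 0.073241
P80 = (1/0.073241)² = 13.6536² = 186.42 µm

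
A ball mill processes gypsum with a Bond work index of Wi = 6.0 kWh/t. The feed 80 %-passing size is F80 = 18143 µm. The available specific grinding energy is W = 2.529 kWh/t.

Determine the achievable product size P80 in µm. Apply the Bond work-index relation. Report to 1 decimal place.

Bond: W = 10·Wi·(1/√P80 − 1/√F80)
P80^-0.5 = F80^-0.5 + W/(10 Wi)
  = 2.5290/(10·6.0) + 1/√18143 = 0.042150 + 0.007424 = 0.049574
P80 = (1/0.049574)² = 20.1718² = 406.90 µm

P80 = 406.9 µm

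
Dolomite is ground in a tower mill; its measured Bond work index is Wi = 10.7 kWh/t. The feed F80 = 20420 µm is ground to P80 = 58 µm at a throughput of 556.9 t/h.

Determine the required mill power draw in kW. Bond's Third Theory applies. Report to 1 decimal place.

P = 7407.3 kW

W = 10 Wi (P80^-0.5 − F80^-0.5)
W = 10·10.7·(1/√58 − 1/√20420) = 10·10.7·(0.124308) = 13.3010 kWh/t
Power = W × throughput = 13.3010 kWh/t × 556.9 t/h = 7407.3 kW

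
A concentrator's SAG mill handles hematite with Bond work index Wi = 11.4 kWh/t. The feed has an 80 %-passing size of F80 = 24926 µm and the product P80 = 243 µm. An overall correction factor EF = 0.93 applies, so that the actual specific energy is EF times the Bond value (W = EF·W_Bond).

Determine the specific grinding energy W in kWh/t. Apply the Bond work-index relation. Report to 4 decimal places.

W = 10·Wi·[P80^(−½) − F80^(−½)]
1/√243 = 0.064150;  1/√24926 = 0.006334
W = 10·11.4·(0.064150 − 0.006334) = 6.5910 kWh/t
W_actual = 0.93 × 6.5910 = 6.1297 kWh/t

W = 6.1297 kWh/t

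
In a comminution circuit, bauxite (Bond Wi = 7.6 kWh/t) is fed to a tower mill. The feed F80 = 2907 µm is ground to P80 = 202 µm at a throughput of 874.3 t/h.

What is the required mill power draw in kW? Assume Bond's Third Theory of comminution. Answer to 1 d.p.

W = 10·Wi·(P80^(-½) − F80^(-½))
W = 10·7.6·(1/√202 − 1/√2907) = 10·7.6·(0.051813) = 3.9378 kWh/t
P = W·T = 3.9378·874.3 = 3442.8 kW

P = 3442.8 kW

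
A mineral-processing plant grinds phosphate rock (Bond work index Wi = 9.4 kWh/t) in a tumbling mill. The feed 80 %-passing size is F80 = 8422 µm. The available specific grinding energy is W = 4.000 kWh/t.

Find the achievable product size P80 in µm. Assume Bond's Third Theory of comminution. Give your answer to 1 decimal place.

P80 = 350.0 µm

W = 10 Wi (1/√P80 − 1/√F80)  [Bond]
1/√P80 = 1/√F80 + W/(10·Wi)
  = 4.0000/(10·9.4) + 1/√8422 = 0.042553 + 0.010897 = 0.053450
P80 = (1/0.053450)² = 18.7091² = 350.03 µm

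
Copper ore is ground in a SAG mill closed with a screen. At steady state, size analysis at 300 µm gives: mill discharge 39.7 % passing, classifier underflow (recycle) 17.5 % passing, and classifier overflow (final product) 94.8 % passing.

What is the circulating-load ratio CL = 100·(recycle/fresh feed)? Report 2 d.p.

Mass balance on the −300 µm fraction:
(1+r)d = ru + o → r = (o−d)/(d−u)
r = (94.8 − 39.7)/(39.7 − 17.5) = 55.1/22.2 = 2.4820
CL = 100·r = 248.20 %

CL = 248.20 %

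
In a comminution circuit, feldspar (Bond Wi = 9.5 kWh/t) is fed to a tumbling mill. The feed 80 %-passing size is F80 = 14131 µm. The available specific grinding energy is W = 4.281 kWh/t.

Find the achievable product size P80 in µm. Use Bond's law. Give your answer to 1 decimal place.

W = 10·Wi·(P80^(-½) − F80^(-½))
P80^(−½) = W/(10 Wi) + F80^(−½)
  = 4.2810/(10·9.5) + 1/√14131 = 0.045063 + 0.008412 = 0.053475
P80 = (1/0.053475)² = 18.7002² = 349.70 µm

P80 = 349.7 µm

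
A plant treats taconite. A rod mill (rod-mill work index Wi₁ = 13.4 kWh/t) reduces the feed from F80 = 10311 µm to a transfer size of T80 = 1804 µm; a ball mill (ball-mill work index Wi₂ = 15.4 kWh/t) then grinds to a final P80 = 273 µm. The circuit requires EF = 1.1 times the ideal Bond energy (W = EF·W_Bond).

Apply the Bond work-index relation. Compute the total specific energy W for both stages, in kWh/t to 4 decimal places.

W = 10 Wi (1/√P80 − 1/√F80)  [Bond]
Stage 1 (10311→1804 µm, Wi₁=13.4): W₁ = 10·13.4·(0.023544 − 0.009848) = 1.8353 kWh/t
Stage 2 (1804→273 µm, Wi₂=15.4): W₂ = 10·15.4·(0.060523 − 0.023544) = 5.6947 kWh/t
W = W₁ + W₂ = 1.8353 + 5.6947 = 7.5300 kWh/t
With EF = 1.1: W = 7.5300·1.1 = 8.2830 kWh/t

W = 8.2830 kWh/t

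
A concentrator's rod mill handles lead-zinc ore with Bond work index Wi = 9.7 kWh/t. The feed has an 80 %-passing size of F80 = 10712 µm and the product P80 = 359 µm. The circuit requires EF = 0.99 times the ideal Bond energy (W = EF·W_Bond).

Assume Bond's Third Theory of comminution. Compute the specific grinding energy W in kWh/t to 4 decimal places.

W = 10·Wi·[P80^(−½) − F80^(−½)]
1/√359 = 0.052778;  1/√10712 = 0.009662
W = 10·9.7·(0.052778 − 0.009662) = 4.1823 kWh/t
W_actual = 0.99 × 4.1823 = 4.1404 kWh/t

W = 4.1404 kWh/t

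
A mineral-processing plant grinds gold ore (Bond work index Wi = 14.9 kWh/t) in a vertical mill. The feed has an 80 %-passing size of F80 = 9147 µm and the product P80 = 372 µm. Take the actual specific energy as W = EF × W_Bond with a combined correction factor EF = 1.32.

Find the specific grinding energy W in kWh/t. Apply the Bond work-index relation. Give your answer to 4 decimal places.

W = 8.1409 kWh/t

W = 10 Wi (1/√P80 − 1/√F80)  [Bond]
1/√372 = 0.051848;  1/√9147 = 0.010456
W = 10·14.9·(0.051848 − 0.010456) = 6.1674 kWh/t
Apply correction: 6.1674 × 1.32 = 8.1409 kWh/t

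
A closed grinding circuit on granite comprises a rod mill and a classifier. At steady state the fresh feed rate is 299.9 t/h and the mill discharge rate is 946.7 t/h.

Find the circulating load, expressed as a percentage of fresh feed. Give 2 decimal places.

CL = 215.67 %

Discharge = new feed + return, hence
R = M − F = 946.7 − 299.9 = 646.8 t/h
CL = 100·R/F = 100·646.8/299.9 = 215.67 %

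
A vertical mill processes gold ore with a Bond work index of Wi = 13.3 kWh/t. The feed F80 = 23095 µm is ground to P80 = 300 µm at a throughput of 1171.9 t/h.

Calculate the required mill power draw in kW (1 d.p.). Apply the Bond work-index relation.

W = 10 Wi (1/√P80 − 1/√F80)  [Bond]
W = 10·13.3·(1/√300 − 1/√23095) = 10·13.3·(0.051155) = 6.8036 kWh/t
Power = W × throughput = 6.8036 kWh/t × 1171.9 t/h = 7973.1 kW

P = 7973.1 kW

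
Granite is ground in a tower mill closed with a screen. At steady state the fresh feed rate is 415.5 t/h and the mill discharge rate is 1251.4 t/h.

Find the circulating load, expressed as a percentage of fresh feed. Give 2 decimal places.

Discharge = new feed + return, hence
R = M − F = 1251.4 − 415.5 = 835.9 t/h
CL = 100·R/F = 100·835.9/415.5 = 201.18 %

CL = 201.18 %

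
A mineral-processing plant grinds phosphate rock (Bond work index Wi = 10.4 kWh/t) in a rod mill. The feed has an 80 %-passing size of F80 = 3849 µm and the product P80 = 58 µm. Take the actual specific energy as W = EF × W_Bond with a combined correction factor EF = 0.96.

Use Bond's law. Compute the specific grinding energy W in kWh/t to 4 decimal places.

W = 11.5004 kWh/t

W = 10·Wi·(P80^(-½) − F80^(-½))
1/√58 = 0.131306;  1/√3849 = 0.016119
W = 10·10.4·(0.131306 − 0.016119) = 11.9795 kWh/t
W_actual = 0.96 × 11.9795 = 11.5004 kWh/t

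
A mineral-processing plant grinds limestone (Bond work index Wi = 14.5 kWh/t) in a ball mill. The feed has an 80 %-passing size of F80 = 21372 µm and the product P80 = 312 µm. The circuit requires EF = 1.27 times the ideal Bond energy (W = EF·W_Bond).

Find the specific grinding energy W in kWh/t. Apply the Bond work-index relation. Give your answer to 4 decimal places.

W = 9.1658 kWh/t

W = 10 Wi (1/√P80 − 1/√F80)  [Bond]
1/√312 = 0.056614;  1/√21372 = 0.006840
W = 10·14.5·(0.056614 − 0.006840) = 7.2172 kWh/t
Corrected W = EF·W_Bond = 1.27·7.2172 = 9.1658 kWh/t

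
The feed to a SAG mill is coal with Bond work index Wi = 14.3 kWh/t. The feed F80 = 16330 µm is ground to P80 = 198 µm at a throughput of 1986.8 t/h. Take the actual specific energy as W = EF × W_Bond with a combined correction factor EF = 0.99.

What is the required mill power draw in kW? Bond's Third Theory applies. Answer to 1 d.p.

W = 10·Wi·(P80^(-½) − F80^(-½))
W = 10·14.3·(1/√198 − 1/√16330) = 10·14.3·(0.063241) = 9.0435 kWh/t
W_actual = 0.99 × 9.0435 = 8.9531 kWh/t
P = W·T = 8.9531·1986.8 = 17788.0 kW

P = 17788.0 kW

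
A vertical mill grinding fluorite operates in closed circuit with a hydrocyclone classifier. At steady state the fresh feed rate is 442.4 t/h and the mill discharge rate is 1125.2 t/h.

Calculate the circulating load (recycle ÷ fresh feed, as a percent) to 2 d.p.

CL = 154.34 %

Steady state: M = F + R.
R = M − F = 1125.2 − 442.4 = 682.8 t/h
CL = 100·R/F = 100·682.8/442.4 = 154.34 %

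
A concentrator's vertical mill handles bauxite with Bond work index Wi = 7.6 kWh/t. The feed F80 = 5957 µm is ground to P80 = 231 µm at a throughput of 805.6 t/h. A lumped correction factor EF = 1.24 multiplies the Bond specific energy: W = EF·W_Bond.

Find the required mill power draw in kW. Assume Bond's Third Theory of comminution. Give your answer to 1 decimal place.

W = 10·Wi·(P80^(-½) − F80^(-½))
W = 10·7.6·(1/√231 − 1/√5957) = 10·7.6·(0.052839) = 4.0157 kWh/t
Apply correction: 4.0157 × 1.24 = 4.9795 kWh/t
Mill draw = 4.9795 × 805.6 = 4011.5 kW

P = 4011.5 kW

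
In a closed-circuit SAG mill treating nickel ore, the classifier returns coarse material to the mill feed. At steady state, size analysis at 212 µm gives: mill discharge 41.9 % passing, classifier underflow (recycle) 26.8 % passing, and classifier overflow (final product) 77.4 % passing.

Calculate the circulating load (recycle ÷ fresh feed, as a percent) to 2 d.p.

CL = 235.10 %

Classifier node, passing 212 µm:
(1+r)·d = r·u + o ⇒ r = (o−d)/(d−u)
r = (77.4 − 41.9)/(41.9 − 26.8) = 35.5/15.1 = 2.3510
CL = 100·r = 235.10 %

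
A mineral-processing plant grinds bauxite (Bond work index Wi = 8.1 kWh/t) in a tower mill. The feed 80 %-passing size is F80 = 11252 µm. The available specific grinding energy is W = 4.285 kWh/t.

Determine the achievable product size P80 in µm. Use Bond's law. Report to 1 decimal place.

P80 = 257.4 µm

W_Bond = 10·Wi·(1/√P₈₀ − 1/√F₈₀)
1/√P80 = 1/√F80 + W/(10·Wi)
  = 4.2850/(10·8.1) + 1/√11252 = 0.052901 + 0.009427 = 0.062328
P80 = (1/0.062328)² = 16.0440² = 257.41 µm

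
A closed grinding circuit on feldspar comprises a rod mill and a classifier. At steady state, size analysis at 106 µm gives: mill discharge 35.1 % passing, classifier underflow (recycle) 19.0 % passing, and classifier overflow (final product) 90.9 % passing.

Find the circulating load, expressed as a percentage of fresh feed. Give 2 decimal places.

Balance %-passing 106 µm (r = R/F):
d + r·d = r·u + o → r(d−u) = o−d
r = (90.9 − 35.1)/(35.1 − 19.0) = 55.8/16.1 = 3.4658
CL = 100·r = 346.58 %

CL = 346.58 %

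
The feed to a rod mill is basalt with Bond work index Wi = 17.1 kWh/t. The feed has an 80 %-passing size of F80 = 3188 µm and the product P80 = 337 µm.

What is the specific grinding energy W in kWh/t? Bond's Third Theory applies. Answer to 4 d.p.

W = 6.2864 kWh/t

Bond:  W = 10 Wi (1/√P − 1/√F)
1/√337 = 0.054473;  1/√3188 = 0.017711
W = 10·17.1·(0.054473 − 0.017711) = 6.2864 kWh/t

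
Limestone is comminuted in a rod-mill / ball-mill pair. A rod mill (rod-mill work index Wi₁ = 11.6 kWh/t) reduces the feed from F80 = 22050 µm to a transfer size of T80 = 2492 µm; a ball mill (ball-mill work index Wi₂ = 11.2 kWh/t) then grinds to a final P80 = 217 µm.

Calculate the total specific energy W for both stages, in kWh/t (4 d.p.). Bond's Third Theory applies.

W = 10 Wi (1/√P80 − 1/√F80)  [Bond]
Stage 1 (22050→2492 µm, Wi₁=11.6): W₁ = 10·11.6·(0.020032 − 0.006734) = 1.5425 kWh/t
Stage 2 (2492→217 µm, Wi₂=11.2): W₂ = 10·11.2·(0.067884 − 0.020032) = 5.3595 kWh/t
W = W₁ + W₂ = 1.5425 + 5.3595 = 6.9020 kWh/t

W = 6.9020 kWh/t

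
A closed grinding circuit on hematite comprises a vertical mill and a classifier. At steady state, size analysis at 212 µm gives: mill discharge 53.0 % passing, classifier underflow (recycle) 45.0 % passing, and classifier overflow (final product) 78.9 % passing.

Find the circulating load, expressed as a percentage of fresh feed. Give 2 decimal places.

Two-product formula at 212 µm:
r = (o − d)/(d − u)
r = (78.9 − 53.0)/(53.0 − 45.0) = 25.9/8.0 = 3.2375
CL = 100·r = 323.75 %

CL = 323.75 %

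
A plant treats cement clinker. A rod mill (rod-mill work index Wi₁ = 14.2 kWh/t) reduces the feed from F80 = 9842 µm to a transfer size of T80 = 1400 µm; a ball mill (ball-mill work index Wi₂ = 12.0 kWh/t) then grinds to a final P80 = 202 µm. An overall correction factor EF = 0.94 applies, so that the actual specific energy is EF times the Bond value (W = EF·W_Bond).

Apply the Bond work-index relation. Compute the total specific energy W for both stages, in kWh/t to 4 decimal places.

W = 7.1438 kWh/t

W = 10 Wi / √P80 − 10 Wi / √F80
Stage 1 (9842→1400 µm, Wi₁=14.2): W₁ = 10·14.2·(0.026726 − 0.010080) = 2.3638 kWh/t
Stage 2 (1400→202 µm, Wi₂=12.0): W₂ = 10·12.0·(0.070360 − 0.026726) = 5.2360 kWh/t
W = W₁ + W₂ = 2.3638 + 5.2360 = 7.5998 kWh/t
With EF = 0.94: W = 7.5998·0.94 = 7.1438 kWh/t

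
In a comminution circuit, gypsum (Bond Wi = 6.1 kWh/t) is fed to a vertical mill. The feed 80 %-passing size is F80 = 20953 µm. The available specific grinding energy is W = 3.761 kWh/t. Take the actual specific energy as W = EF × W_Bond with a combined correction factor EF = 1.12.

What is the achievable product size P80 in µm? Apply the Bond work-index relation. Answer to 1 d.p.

W = 10 Wi (P80^-0.5 − F80^-0.5)
W_Bond = W / EF = 3.761 / 1.12 = 3.3580 kWh/t
1/√P80 = 1/√F80 + W_Bond/(10·Wi)
  = 3.3580/(10·6.1) + 1/√20953 = 0.055050 + 0.006908 = 0.061958
P80 = (1/0.061958)² = 16.1399² = 260.50 µm

P80 = 260.5 µm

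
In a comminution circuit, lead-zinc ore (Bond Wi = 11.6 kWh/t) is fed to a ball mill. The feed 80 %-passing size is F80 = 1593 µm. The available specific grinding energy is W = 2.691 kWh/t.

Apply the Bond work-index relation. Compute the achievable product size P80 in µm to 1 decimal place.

W = 10·Wi·(P80^(-½) − F80^(-½))
P80^(−½) = W/(10 Wi) + F80^(−½)
  = 2.6910/(10·11.6) + 1/√1593 = 0.023198 + 0.025055 = 0.048253
P80 = (1/0.048253)² = 20.7240² = 429.49 µm

P80 = 429.5 µm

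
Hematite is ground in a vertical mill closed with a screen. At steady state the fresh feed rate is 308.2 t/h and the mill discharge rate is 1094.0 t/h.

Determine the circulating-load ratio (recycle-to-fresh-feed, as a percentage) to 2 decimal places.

Mill node: discharge = fresh + recycle.
R = M − F = 1094.0 − 308.2 = 785.8 t/h
CL = 100·R/F = 100·785.8/308.2 = 254.96 %

CL = 254.96 %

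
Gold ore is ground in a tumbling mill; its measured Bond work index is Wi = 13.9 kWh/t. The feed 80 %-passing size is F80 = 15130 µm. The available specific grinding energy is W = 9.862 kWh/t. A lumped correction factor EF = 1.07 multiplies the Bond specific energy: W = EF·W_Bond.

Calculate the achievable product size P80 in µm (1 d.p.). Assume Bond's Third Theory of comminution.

W = 10 Wi (P80^-0.5 − F80^-0.5)
W_Bond = W / EF = 9.862 / 1.07 = 9.2168 kWh/t
P80^(−½) = W_Bond/(10 Wi) + F80^(−½)
  = 9.2168/(10·13.9) + 1/√15130 = 0.066308 + 0.008130 = 0.074438
P80 = (1/0.074438)² = 13.4340² = 180.47 µm

P80 = 180.5 µm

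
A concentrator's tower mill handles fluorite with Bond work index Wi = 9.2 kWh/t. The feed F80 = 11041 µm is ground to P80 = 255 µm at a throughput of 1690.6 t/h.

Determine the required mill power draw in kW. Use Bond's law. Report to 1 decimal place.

P = 8259.8 kW

W = 10 Wi (1/√P80 − 1/√F80)  [Bond]
W = 10·9.2·(1/√255 − 1/√11041) = 10·9.2·(0.053106) = 4.8857 kWh/t
Mill draw = 4.8857 × 1690.6 = 8259.8 kW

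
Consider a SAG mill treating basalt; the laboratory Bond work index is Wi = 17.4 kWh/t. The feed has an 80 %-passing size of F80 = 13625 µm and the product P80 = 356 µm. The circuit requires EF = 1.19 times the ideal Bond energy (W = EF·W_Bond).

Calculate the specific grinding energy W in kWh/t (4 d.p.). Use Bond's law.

W = 10 Wi (1/√P80 − 1/√F80)  [Bond]
1/√356 = 0.053000;  1/√13625 = 0.008567
W = 10·17.4·(0.053000 − 0.008567) = 7.7313 kWh/t
Apply correction: 7.7313 × 1.19 = 9.2003 kWh/t

W = 9.2003 kWh/t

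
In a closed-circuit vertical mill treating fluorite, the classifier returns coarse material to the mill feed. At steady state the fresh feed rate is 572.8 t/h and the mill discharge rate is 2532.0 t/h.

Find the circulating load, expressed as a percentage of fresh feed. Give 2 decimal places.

CL = 342.04 %

Steady state: M = F + R.
R = M − F = 2532.0 − 572.8 = 1959.2 t/h
CL = 100·R/F = 100·1959.2/572.8 = 342.04 %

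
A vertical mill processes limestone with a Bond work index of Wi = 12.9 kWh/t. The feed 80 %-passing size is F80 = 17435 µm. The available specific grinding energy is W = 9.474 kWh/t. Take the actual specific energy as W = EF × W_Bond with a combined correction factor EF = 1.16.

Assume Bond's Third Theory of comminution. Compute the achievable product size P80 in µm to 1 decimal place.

P80 = 199.0 µm

Bond:  W = 10 Wi (1/√P − 1/√F)
W_Bond = W / EF = 9.474 / 1.16 = 8.1672 kWh/t
⇒ 1/√P80 = W_Bond/(10·Wi) + 1/√F80
  = 8.1672/(10·12.9) + 1/√17435 = 0.063312 + 0.007573 = 0.070885
P80 = (1/0.070885)² = 14.1073² = 199.02 µm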